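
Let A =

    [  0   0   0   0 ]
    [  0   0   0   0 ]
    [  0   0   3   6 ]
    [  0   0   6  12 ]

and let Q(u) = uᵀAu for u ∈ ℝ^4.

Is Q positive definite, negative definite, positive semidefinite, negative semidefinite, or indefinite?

Applying the same elementary operations to the rows and columns of A produces a congruent diagonal matrix with entries 0, 0, 3, 0.
Counting signs: 1 positive, 3 zero.
Hence Q is positive semidefinite.

positive semidefinite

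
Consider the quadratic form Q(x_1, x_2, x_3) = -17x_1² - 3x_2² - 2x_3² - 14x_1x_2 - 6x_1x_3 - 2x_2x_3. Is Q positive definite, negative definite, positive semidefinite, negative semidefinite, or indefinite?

negative definite

The symmetric matrix is A = [[-17, -7, -3], [-7, -3, -1], [-3, -1, -2]].
Congruent diagonalization of A (simultaneous row and column reduction) yields pivots -17, -2/17, -1.
So there are 3 negative pivots.
Hence Q is negative definite.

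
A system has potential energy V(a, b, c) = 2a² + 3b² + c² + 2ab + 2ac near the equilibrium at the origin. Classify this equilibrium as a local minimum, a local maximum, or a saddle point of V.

local minimum

The Hessian at the origin is H = [[4, 2, 2], [2, 6, 0], [2, 0, 2]].
Symmetric row and column elimination reduces H to a congruent diagonal form with pivots 4, 5, 4/5.
That gives 3 positive pivots.
H is positive definite, so the origin is a strict local minimum.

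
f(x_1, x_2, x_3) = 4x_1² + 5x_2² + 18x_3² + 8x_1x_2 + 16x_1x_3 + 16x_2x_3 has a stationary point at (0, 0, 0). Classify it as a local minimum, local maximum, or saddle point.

The Hessian at the origin is H = [[8, 8, 16], [8, 10, 16], [16, 16, 36]].
Applying the same elementary operations to the rows and columns of H produces a congruent diagonal matrix with entries 8, 2, 4.
Counting signs: 3 positive.
H is positive definite, so the origin is a strict local minimum.

local minimum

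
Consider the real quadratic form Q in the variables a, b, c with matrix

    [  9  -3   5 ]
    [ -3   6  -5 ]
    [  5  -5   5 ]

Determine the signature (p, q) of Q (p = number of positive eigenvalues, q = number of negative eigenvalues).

(2, 0)

Symmetric row and column elimination reduces A to a congruent diagonal form with pivots 9, 5, 0.
That gives 2 positive, 1 zero pivots.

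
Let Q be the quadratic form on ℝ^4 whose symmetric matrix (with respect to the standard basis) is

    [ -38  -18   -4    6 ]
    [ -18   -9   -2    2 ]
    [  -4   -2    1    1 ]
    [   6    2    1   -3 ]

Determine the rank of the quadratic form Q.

Applying the same elementary operations to the rows and columns of A produces a congruent diagonal matrix with entries -38, -9/19, 13/9, -10/13.
Counting signs: 1 positive, 3 negative.
The rank is the number of nonzero pivots: 4.

4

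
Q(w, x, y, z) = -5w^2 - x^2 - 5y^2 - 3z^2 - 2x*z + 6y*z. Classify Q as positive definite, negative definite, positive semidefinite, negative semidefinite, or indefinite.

The symmetric matrix of Q is A = [[-5, 0, 0, 0], [0, -1, 0, -1], [0, 0, -5, 3], [0, -1, 3, -3]].
Leading principal minors: Δ_1 = -5, Δ_2 = 5, Δ_3 = -25, Δ_4 = 5.
The signs alternate starting with Δ_1 < 0, so by Sylvester's criterion Q is negative definite.

negative definite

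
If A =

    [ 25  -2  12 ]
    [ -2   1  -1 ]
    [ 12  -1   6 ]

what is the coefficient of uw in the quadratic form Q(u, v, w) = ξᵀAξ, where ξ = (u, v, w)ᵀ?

The coefficient of uw is A[1,3] + A[3,1] = 2·12 = 24.

24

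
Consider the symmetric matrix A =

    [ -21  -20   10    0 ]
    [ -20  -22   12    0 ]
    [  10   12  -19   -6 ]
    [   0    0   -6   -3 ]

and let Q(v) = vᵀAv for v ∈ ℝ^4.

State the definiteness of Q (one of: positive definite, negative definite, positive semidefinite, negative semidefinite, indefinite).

Leading principal minors: Δ_1 = -21, Δ_2 = 62, Δ_3 = -754, Δ_4 = 30.
The signs alternate starting with Δ_1 < 0, so by Sylvester's criterion Q is negative definite.

negative definite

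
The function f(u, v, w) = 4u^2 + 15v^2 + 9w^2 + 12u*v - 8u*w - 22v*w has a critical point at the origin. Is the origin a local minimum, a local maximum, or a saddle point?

local minimum

The Hessian at the origin is H = [[8, 12, -8], [12, 30, -22], [-8, -22, 18]].
Congruent diagonalization of H (simultaneous row and column reduction) yields pivots 8, 12, 5/3.
Counting signs: 3 positive.
H is positive definite, so the origin is a strict local minimum.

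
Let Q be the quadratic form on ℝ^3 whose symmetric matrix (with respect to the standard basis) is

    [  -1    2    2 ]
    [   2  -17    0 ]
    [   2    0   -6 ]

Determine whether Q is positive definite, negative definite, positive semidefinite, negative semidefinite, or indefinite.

negative definite

Leading principal minors: Δ_1 = -1, Δ_2 = 13, Δ_3 = -10.
The signs alternate starting with Δ_1 < 0, so by Sylvester's criterion Q is negative definite.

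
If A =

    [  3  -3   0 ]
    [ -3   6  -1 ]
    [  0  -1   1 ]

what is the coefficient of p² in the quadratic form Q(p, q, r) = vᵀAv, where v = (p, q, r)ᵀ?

3

The coefficient of p² is the diagonal entry A[1,1] = 3.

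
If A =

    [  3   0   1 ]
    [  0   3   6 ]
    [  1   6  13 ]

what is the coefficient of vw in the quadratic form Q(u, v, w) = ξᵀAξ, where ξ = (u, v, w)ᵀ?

12

The coefficient of vw is A[2,3] + A[3,2] = 2·6 = 12.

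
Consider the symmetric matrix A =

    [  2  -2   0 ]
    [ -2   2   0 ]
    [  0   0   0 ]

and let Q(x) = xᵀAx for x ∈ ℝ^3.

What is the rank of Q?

1

Symmetric row and column elimination reduces A to a congruent diagonal form with pivots 2, 0, 0.
So there are 1 positive, 2 zero pivots.
The rank is the number of nonzero pivots: 1.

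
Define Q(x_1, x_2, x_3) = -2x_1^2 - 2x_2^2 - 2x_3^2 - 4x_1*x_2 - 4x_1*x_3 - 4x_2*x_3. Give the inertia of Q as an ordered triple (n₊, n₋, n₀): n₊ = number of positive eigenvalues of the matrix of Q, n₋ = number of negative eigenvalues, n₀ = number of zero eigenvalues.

The associated matrix is A = [[-2, -2, -2], [-2, -2, -2], [-2, -2, -2]].
Applying the same elementary operations to the rows and columns of A produces a congruent diagonal matrix with entries -2, 0, 0.
Counting signs: 1 negative, 2 zero.

(0, 1, 2)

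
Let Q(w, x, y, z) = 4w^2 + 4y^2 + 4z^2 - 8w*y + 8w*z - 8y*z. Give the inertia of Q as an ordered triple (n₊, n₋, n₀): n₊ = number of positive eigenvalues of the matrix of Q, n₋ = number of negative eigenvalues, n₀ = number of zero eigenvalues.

The associated matrix is A = [[4, 0, -4, 4], [0, 0, 0, 0], [-4, 0, 4, -4], [4, 0, -4, 4]].
Applying the same elementary operations to the rows and columns of A produces a congruent diagonal matrix with entries 4, 0, 0, 0.
So there are 1 positive, 3 zero pivots.

(1, 0, 3)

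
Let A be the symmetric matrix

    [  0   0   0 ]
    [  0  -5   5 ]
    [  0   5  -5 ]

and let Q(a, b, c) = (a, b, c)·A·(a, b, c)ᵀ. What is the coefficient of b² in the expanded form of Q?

-5

The coefficient of b² is the diagonal entry A[2,2] = -5.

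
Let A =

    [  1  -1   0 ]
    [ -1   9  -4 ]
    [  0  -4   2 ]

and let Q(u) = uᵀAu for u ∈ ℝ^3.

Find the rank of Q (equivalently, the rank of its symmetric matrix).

Applying the same elementary operations to the rows and columns of A produces a congruent diagonal matrix with entries 1, 8, 0.
Counting signs: 2 positive, 1 zero.
The rank is the number of nonzero pivots: 2.

2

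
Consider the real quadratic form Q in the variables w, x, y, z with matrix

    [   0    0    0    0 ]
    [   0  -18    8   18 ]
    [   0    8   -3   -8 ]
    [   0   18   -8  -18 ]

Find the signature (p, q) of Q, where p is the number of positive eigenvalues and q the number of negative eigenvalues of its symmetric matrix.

(1, 1)

Row-reducing A symmetrically gives the diagonal entries 0, -18, 5/9, 0.
That gives 1 positive, 1 negative, 2 zero pivots.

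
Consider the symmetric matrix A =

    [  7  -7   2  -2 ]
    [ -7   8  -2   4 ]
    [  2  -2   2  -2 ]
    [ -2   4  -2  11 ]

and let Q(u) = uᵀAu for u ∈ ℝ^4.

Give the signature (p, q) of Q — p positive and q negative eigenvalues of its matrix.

(4, 0)

Row-reducing A symmetrically gives the diagonal entries 7, 1, 10/7, 5.
Counting signs: 4 positive.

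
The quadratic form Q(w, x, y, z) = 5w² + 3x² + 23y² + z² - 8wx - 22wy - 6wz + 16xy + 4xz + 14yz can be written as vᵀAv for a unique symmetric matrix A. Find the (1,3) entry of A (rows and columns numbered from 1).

The coefficient of w·y in Q is -22. For a symmetric A this equals A[1,3] + A[3,1] = 2·A[1,3].
So A[1,3] = -22/2 = -11.

-11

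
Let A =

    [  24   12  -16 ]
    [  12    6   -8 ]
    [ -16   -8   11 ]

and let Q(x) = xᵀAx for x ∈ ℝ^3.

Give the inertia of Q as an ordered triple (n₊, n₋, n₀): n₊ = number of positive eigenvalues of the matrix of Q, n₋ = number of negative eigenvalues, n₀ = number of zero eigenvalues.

Applying the same elementary operations to the rows and columns of A produces a congruent diagonal matrix with entries 24, 0, 1/3.
That gives 2 positive, 1 zero pivots.

(2, 0, 1)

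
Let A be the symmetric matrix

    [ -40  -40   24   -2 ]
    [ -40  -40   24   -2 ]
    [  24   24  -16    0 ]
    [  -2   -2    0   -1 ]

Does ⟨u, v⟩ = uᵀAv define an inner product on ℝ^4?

Congruent diagonalization of A (simultaneous row and column reduction) yields pivots -40, 0, -8/5, 0.
Counting signs: 2 negative, 2 zero.
Hence Q is negative semidefinite.
⟨·,·⟩ is an inner product exactly when A is positive definite.

no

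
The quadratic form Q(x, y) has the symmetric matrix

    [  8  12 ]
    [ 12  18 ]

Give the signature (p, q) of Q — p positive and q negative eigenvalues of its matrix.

Applying the same elementary operations to the rows and columns of A produces a congruent diagonal matrix with entries 8, 0.
So there are 1 positive, 1 zero pivots.

(1, 0)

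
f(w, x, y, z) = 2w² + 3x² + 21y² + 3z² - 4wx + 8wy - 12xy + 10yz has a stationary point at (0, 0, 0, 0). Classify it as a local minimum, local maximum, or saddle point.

The Hessian at the origin is H = [[4, -4, 8, 0], [-4, 6, -12, 0], [8, -12, 42, 10], [0, 0, 10, 6]].
An LDLᵀ factorisation of H has diagonal entries 4, 2, 18, 4/9.
Counting signs: 4 positive.
H is positive definite, so the origin is a strict local minimum.

local minimum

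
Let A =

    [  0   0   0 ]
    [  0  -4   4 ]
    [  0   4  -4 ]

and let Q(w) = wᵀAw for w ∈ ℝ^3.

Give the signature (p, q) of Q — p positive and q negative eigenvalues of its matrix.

(0, 1)

Congruent diagonalization of A (simultaneous row and column reduction) yields pivots 0, -4, 0.
So there are 1 negative, 2 zero pivots.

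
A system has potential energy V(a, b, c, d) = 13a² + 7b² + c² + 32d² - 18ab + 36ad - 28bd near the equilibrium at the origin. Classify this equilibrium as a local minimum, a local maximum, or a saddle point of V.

The Hessian at the origin is H = [[26, -18, 0, 36], [-18, 14, 0, -28], [0, 0, 2, 0], [36, -28, 0, 64]].
Applying the same elementary operations to the rows and columns of H produces a congruent diagonal matrix with entries 26, 20/13, 2, 8.
Counting signs: 4 positive.
H is positive definite, so the origin is a strict local minimum.

local minimum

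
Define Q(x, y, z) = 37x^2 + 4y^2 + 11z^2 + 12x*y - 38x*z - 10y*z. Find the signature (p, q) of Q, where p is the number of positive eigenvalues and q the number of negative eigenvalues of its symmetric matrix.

(3, 0)

Write A = [[37, 6, -19], [6, 4, -5], [-19, -5, 11]].
An LDLᵀ factorisation of A has diagonal entries 37, 112/37, 3/112.
So there are 3 positive pivots.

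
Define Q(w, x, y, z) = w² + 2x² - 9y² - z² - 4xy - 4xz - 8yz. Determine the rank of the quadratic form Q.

Write A = [[1, 0, 0, 0], [0, 2, -2, -2], [0, -2, -9, -4], [0, -2, -4, -1]].
An LDLᵀ factorisation of A has diagonal entries 1, 2, -11, 3/11.
So there are 3 positive, 1 negative pivots.
The rank is the number of nonzero pivots: 4.

4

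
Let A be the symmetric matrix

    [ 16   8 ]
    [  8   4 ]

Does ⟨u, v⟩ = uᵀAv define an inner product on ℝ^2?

For the 2×2 matrix [[16, 8], [8, 4]]: det = 16·4 − (8)² = 0, trace = 20.
det = 0 so one eigenvalue is zero; the form is semidefinite with the sign of the trace.
⟨·,·⟩ is an inner product exactly when A is positive definite.

no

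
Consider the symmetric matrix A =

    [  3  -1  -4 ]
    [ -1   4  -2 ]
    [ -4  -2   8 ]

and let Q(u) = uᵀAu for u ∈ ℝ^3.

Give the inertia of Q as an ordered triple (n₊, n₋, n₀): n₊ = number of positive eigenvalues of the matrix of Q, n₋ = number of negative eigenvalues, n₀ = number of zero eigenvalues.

Congruent diagonalization of A (simultaneous row and column reduction) yields pivots 3, 11/3, -4/11.
Counting signs: 2 positive, 1 negative.

(2, 1, 0)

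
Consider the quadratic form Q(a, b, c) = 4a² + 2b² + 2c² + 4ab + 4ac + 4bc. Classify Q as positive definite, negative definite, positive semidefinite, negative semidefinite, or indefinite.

Write A = [[4, 2, 2], [2, 2, 2], [2, 2, 2]].
Congruent diagonalization of A (simultaneous row and column reduction) yields pivots 4, 1, 0.
That gives 2 positive, 1 zero pivots.
Hence Q is positive semidefinite.

positive semidefinite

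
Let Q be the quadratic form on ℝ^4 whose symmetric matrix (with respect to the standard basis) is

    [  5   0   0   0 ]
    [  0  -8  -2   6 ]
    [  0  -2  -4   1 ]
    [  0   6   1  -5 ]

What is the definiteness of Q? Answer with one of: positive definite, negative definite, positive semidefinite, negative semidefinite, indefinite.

indefinite

An LDLᵀ factorisation of A has diagonal entries 5, -8, -7/2, -3/7.
Counting signs: 1 positive, 3 negative.
Hence Q is indefinite.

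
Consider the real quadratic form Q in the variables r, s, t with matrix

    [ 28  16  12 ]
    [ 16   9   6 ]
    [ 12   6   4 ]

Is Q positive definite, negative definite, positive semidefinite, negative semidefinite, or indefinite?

indefinite

Congruent diagonalization of A (simultaneous row and column reduction) yields pivots 28, -1/7, 4.
That gives 2 positive, 1 negative pivots.
Hence Q is indefinite.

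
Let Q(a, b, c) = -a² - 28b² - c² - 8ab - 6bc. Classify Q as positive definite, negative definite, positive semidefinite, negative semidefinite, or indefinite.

The symmetric matrix is A = [[-1, -4, 0], [-4, -28, -3], [0, -3, -1]].
An LDLᵀ factorisation of A has diagonal entries -1, -12, -1/4.
That gives 3 negative pivots.
Hence Q is negative definite.

negative definite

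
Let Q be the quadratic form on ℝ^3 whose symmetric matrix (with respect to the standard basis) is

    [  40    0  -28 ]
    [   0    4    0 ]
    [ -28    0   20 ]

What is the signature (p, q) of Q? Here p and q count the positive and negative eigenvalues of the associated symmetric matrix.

(3, 0)

Symmetric row and column elimination reduces A to a congruent diagonal form with pivots 40, 4, 2/5.
Counting signs: 3 positive.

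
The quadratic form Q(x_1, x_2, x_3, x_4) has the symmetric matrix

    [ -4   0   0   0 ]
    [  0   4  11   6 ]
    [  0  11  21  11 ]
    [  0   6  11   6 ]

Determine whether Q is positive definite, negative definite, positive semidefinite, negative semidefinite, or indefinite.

indefinite

Symmetric row and column elimination reduces A to a congruent diagonal form with pivots -4, 4, -37/4, 10/37.
Counting signs: 2 positive, 2 negative.
Hence Q is indefinite.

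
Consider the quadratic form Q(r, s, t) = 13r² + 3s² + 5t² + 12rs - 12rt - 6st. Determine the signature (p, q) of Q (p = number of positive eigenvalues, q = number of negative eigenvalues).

(3, 0)

The associated matrix is A = [[13, 6, -6], [6, 3, -3], [-6, -3, 5]].
Symmetric row and column elimination reduces A to a congruent diagonal form with pivots 13, 3/13, 2.
That gives 3 positive pivots.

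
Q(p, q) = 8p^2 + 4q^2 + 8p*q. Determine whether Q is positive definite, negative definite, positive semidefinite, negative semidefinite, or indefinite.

The associated matrix is A = [[8, 4], [4, 4]].
An LDLᵀ factorisation of A has diagonal entries 8, 2.
Counting signs: 2 positive.
Hence Q is positive definite.

positive definite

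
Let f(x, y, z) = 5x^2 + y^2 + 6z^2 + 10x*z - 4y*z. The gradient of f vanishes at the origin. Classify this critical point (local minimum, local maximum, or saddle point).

saddle point

The Hessian at the origin is H = [[10, 0, 10], [0, 2, -4], [10, -4, 12]].
Congruent diagonalization of H (simultaneous row and column reduction) yields pivots 10, 2, -6.
Counting signs: 2 positive, 1 negative.
H is indefinite, so the origin is a saddle point.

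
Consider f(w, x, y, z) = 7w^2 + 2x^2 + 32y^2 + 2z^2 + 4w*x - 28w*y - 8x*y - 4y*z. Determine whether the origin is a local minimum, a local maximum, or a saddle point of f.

local minimum

The Hessian at the origin is H = [[14, 4, -28, 0], [4, 4, -8, 0], [-28, -8, 64, -4], [0, 0, -4, 4]].
Applying the same elementary operations to the rows and columns of H produces a congruent diagonal matrix with entries 14, 20/7, 8, 2.
That gives 4 positive pivots.
H is positive definite, so the origin is a strict local minimum.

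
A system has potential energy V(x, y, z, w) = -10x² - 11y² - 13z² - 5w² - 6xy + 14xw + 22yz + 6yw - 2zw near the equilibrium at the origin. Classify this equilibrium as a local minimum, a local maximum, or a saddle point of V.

The Hessian at the origin is H = [[-20, -6, 0, 14], [-6, -22, 22, 6], [0, 22, -26, -2], [14, 6, -2, -10]].
Applying the same elementary operations to the rows and columns of H produces a congruent diagonal matrix with entries -20, -101/5, -206/101, -4/103.
Counting signs: 4 negative.
H is negative definite, so the origin is a strict local maximum.

local maximum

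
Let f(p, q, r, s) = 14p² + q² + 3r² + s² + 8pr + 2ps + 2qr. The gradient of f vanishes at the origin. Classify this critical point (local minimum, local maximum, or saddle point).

local minimum

The Hessian at the origin is H = [[28, 0, 8, 2], [0, 2, 2, 0], [8, 2, 6, 0], [2, 0, 0, 2]].
An LDLᵀ factorisation of H has diagonal entries 28, 2, 12/7, 5/3.
Counting signs: 4 positive.
H is positive definite, so the origin is a strict local minimum.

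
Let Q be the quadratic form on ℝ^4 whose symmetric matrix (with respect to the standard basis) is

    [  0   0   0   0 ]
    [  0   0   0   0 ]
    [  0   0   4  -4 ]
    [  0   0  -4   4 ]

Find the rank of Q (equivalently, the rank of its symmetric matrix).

Applying the same elementary operations to the rows and columns of A produces a congruent diagonal matrix with entries 0, 0, 4, 0.
That gives 1 positive, 3 zero pivots.
The rank is the number of nonzero pivots: 1.

1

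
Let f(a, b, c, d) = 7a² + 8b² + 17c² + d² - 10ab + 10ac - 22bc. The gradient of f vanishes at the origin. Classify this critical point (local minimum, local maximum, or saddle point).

local minimum

The Hessian at the origin is H = [[14, -10, 10, 0], [-10, 16, -22, 0], [10, -22, 34, 0], [0, 0, 0, 2]].
An LDLᵀ factorisation of H has diagonal entries 14, 62/7, 60/31, 2.
So there are 4 positive pivots.
H is positive definite, so the origin is a strict local minimum.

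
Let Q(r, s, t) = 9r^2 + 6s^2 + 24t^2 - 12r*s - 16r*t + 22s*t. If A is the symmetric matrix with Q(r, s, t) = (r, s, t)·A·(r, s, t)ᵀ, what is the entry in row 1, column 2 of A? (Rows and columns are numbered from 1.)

-6

The coefficient of r·s in Q is -12. For a symmetric A this equals A[1,2] + A[2,1] = 2·A[1,2].
So A[1,2] = -12/2 = -6.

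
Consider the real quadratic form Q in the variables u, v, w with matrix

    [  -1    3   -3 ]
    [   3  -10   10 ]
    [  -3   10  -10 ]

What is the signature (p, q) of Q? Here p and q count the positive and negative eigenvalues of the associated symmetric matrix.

Row-reducing A symmetrically gives the diagonal entries -1, -1, 0.
Counting signs: 2 negative, 1 zero.

(0, 2)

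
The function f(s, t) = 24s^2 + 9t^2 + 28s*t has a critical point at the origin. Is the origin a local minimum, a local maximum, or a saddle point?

local minimum

The Hessian at the origin is H = [[48, 28], [28, 18]].
det H = 48·18 − (28)² = 80 > 0 and H[1,1] = 48 > 0, so H is positive definite.
Therefore the origin is a local minimum.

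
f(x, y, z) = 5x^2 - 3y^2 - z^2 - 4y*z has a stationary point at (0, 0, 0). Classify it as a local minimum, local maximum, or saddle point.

saddle point

The Hessian at the origin is H = [[10, 0, 0], [0, -6, -4], [0, -4, -2]].
Congruent diagonalization of H (simultaneous row and column reduction) yields pivots 10, -6, 2/3.
So there are 2 positive, 1 negative pivots.
H is indefinite, so the origin is a saddle point.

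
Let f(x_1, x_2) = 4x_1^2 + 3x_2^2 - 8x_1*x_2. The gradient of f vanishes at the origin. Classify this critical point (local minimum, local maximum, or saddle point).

saddle point

The Hessian at the origin is H = [[8, -8], [-8, 6]].
det H = 8·6 − (-8)² = -16 < 0, so H is indefinite.
Therefore the origin is a saddle point.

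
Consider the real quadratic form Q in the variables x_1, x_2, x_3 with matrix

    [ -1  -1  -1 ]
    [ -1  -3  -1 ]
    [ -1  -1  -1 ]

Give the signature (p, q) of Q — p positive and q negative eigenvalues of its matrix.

(0, 2)

Applying the same elementary operations to the rows and columns of A produces a congruent diagonal matrix with entries -1, -2, 0.
So there are 2 negative, 1 zero pivots.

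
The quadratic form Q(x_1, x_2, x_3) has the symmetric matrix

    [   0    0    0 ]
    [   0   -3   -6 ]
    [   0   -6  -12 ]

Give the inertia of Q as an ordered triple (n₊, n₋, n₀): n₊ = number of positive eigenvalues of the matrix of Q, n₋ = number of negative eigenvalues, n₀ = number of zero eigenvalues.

(0, 1, 2)

Congruent diagonalization of A (simultaneous row and column reduction) yields pivots 0, -3, 0.
Counting signs: 1 negative, 2 zero.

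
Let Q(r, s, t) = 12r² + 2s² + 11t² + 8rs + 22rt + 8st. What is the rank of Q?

3

Write A = [[12, 4, 11], [4, 2, 4], [11, 4, 11]].
Symmetric row and column elimination reduces A to a congruent diagonal form with pivots 12, 2/3, 3/4.
So there are 3 positive pivots.
The rank is the number of nonzero pivots: 3.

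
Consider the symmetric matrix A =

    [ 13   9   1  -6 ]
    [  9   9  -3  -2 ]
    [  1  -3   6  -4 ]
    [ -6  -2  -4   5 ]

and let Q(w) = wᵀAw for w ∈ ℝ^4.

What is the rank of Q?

Symmetric row and column elimination reduces A to a congruent diagonal form with pivots 13, 36/13, 1, 1/9.
Counting signs: 4 positive.
The rank is the number of nonzero pivots: 4.

4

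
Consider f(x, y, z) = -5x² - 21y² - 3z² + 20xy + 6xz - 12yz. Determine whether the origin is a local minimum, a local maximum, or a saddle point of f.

The Hessian at the origin is H = [[-10, 20, 6], [20, -42, -12], [6, -12, -6]].
Symmetric row and column elimination reduces H to a congruent diagonal form with pivots -10, -2, -12/5.
So there are 3 negative pivots.
H is negative definite, so the origin is a strict local maximum.

local maximum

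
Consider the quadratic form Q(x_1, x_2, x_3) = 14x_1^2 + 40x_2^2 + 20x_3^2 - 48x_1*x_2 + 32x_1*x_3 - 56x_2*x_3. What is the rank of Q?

3

The symmetric matrix is A = [[14, -24, 16], [-24, 40, -28], [16, -28, 20]].
Congruent diagonalization of A (simultaneous row and column reduction) yields pivots 14, -8/7, 2.
That gives 2 positive, 1 negative pivots.
The rank is the number of nonzero pivots: 3.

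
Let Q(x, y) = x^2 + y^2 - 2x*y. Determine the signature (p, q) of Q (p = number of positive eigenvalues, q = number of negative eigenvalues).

The associated matrix is A = [[1, -1], [-1, 1]].
Row-reducing A symmetrically gives the diagonal entries 1, 0.
So there are 1 positive, 1 zero pivots.

(1, 0)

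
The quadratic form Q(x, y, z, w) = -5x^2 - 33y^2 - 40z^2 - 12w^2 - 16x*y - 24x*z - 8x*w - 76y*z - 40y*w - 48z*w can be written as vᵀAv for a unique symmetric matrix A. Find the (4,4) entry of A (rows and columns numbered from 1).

The coefficient of w^2 in Q is -12, and that is exactly A[4,4].

-12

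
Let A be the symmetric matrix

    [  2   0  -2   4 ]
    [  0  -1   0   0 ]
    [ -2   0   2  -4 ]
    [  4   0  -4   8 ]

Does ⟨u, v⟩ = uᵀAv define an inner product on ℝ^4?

Row-reducing A symmetrically gives the diagonal entries 2, -1, 0, 0.
Counting signs: 1 positive, 1 negative, 2 zero.
Hence Q is indefinite.
⟨·,·⟩ is an inner product exactly when A is positive definite.

no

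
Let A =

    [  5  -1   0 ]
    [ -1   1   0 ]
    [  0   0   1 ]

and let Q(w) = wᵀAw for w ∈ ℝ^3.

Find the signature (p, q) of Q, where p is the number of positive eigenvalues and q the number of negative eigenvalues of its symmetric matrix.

(3, 0)

Congruent diagonalization of A (simultaneous row and column reduction) yields pivots 5, 4/5, 1.
That gives 3 positive pivots.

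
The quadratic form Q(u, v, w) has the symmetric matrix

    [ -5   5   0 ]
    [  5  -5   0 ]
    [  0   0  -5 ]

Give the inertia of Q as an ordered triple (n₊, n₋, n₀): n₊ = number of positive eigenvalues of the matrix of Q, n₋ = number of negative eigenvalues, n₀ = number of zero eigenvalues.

Symmetric row and column elimination reduces A to a congruent diagonal form with pivots -5, 0, -5.
That gives 2 negative, 1 zero pivots.

(0, 2, 1)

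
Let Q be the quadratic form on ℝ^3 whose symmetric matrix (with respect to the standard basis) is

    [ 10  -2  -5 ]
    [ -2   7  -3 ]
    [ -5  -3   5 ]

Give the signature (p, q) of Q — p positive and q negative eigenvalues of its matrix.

Symmetric row and column elimination reduces A to a congruent diagonal form with pivots 10, 33/5, 5/66.
So there are 3 positive pivots.

(3, 0)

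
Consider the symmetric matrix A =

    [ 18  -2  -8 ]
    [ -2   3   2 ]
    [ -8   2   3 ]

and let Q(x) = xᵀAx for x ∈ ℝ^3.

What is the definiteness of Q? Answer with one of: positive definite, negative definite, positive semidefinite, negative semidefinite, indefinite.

An LDLᵀ factorisation of A has diagonal entries 18, 25/9, -1.
Counting signs: 2 positive, 1 negative.
Hence Q is indefinite.

indefinite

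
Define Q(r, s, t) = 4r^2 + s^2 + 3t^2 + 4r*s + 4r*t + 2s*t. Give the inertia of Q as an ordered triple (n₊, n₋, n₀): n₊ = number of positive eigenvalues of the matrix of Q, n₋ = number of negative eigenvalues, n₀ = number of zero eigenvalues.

(2, 0, 1)

The associated matrix is A = [[4, 2, 2], [2, 1, 1], [2, 1, 3]].
Symmetric row and column elimination reduces A to a congruent diagonal form with pivots 4, 0, 2.
Counting signs: 2 positive, 1 zero.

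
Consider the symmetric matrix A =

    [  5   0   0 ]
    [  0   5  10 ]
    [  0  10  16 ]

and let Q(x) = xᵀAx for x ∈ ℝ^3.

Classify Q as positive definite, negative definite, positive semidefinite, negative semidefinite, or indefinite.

indefinite

Row-reducing A symmetrically gives the diagonal entries 5, 5, -4.
Counting signs: 2 positive, 1 negative.
Hence Q is indefinite.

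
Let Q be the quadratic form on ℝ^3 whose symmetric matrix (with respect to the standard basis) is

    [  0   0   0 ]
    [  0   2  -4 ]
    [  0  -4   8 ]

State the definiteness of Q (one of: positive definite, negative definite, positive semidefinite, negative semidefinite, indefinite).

positive semidefinite

Symmetric row and column elimination reduces A to a congruent diagonal form with pivots 0, 2, 0.
Counting signs: 1 positive, 2 zero.
Hence Q is positive semidefinite.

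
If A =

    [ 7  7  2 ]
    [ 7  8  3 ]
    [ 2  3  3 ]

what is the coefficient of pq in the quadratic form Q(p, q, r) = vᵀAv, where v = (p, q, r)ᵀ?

14

The coefficient of pq is A[1,2] + A[2,1] = 2·7 = 14.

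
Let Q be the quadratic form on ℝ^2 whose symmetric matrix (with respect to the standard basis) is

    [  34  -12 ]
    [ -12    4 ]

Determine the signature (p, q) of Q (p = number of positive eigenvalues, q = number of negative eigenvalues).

Applying the same elementary operations to the rows and columns of A produces a congruent diagonal matrix with entries 34, -4/17.
So there are 1 positive, 1 negative pivots.

(1, 1)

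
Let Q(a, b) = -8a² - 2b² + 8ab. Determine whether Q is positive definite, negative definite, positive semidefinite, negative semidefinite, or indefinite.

The symmetric matrix is A = [[-8, 4], [4, -2]].
Row-reducing A symmetrically gives the diagonal entries -8, 0.
Counting signs: 1 negative, 1 zero.
Hence Q is negative semidefinite.

negative semidefinite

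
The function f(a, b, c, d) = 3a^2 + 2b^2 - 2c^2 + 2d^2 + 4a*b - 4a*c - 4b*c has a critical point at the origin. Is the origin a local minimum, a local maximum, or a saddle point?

saddle point

The Hessian at the origin is H = [[6, 4, -4, 0], [4, 4, -4, 0], [-4, -4, -4, 0], [0, 0, 0, 4]].
Symmetric row and column elimination reduces H to a congruent diagonal form with pivots 6, 4/3, -8, 4.
That gives 3 positive, 1 negative pivots.
H is indefinite, so the origin is a saddle point.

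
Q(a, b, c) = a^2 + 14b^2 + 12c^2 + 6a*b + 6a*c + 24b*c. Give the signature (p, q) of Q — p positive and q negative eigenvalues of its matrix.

(3, 0)

Write A = [[1, 3, 3], [3, 14, 12], [3, 12, 12]].
Row-reducing A symmetrically gives the diagonal entries 1, 5, 6/5.
Counting signs: 3 positive.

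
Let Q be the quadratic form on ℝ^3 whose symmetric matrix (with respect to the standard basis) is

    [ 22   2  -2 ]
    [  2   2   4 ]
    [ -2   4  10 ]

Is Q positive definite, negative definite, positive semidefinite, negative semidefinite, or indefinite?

positive definite

Symmetric row and column elimination reduces A to a congruent diagonal form with pivots 22, 20/11, 1/5.
So there are 3 positive pivots.
Hence Q is positive definite.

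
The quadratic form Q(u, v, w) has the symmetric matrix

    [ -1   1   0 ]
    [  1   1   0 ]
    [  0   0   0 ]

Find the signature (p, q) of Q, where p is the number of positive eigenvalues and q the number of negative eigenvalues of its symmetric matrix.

Row-reducing A symmetrically gives the diagonal entries -1, 2, 0.
So there are 1 positive, 1 negative, 1 zero pivots.

(1, 1)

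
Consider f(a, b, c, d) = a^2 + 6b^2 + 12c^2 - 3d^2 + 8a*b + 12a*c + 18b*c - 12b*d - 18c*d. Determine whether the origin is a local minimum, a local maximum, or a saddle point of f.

saddle point

The Hessian at the origin is H = [[2, 8, 12, 0], [8, 12, 18, -12], [12, 18, 24, -18], [0, -12, -18, -6]].
An LDLᵀ factorisation of H has diagonal entries 2, -20, -3, 6/5.
So there are 2 positive, 2 negative pivots.
H is indefinite, so the origin is a saddle point.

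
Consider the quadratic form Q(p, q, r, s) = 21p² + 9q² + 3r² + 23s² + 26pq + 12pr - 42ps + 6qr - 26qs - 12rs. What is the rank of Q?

4

Write A = [[21, 13, 6, -21], [13, 9, 3, -13], [6, 3, 3, -6], [-21, -13, -6, 23]].
Symmetric row and column elimination reduces A to a congruent diagonal form with pivots 21, 20/21, 3/4, 2.
Counting signs: 4 positive.
The rank is the number of nonzero pivots: 4.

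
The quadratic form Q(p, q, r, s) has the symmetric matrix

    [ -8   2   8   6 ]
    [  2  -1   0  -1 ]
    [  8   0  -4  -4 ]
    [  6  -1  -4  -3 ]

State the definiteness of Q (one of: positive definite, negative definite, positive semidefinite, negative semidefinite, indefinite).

Row-reducing A symmetrically gives the diagonal entries -8, -1/2, 12, 2/3.
That gives 2 positive, 2 negative pivots.
Hence Q is indefinite.

indefinite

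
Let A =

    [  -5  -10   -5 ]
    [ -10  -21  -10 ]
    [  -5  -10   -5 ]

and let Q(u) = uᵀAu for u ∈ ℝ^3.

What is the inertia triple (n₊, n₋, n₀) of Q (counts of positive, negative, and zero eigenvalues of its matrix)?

(0, 2, 1)

Applying the same elementary operations to the rows and columns of A produces a congruent diagonal matrix with entries -5, -1, 0.
That gives 2 negative, 1 zero pivots.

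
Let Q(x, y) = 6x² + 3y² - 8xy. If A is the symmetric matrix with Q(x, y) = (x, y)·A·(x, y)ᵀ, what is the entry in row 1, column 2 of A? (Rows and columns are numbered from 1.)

The coefficient of x·y in Q is -8. For a symmetric A this equals A[1,2] + A[2,1] = 2·A[1,2].
So A[1,2] = -8/2 = -4.

-4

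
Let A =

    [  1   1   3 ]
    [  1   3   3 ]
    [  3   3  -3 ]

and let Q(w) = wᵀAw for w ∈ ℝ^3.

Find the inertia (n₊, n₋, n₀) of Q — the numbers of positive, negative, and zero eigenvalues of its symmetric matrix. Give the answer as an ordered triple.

Congruent diagonalization of A (simultaneous row and column reduction) yields pivots 1, 2, -12.
That gives 2 positive, 1 negative pivots.

(2, 1, 0)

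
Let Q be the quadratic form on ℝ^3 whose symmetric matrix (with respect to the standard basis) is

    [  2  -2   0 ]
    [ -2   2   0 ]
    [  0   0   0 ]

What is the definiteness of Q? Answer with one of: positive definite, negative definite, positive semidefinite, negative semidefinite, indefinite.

positive semidefinite

Applying the same elementary operations to the rows and columns of A produces a congruent diagonal matrix with entries 2, 0, 0.
That gives 1 positive, 2 zero pivots.
Hence Q is positive semidefinite.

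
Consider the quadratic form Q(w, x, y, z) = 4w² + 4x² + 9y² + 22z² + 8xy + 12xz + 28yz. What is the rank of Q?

4

Write A = [[4, 0, 0, 0], [0, 4, 4, 6], [0, 4, 9, 14], [0, 6, 14, 22]].
An LDLᵀ factorisation of A has diagonal entries 4, 4, 5, 1/5.
So there are 4 positive pivots.
The rank is the number of nonzero pivots: 4.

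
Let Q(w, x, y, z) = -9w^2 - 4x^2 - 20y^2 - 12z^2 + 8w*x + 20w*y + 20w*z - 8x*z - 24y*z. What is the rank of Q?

The symmetric matrix is A = [[-9, 4, 10, 10], [4, -4, 0, -4], [10, 0, -20, -12], [10, -4, -12, -12]].
Applying the same elementary operations to the rows and columns of A produces a congruent diagonal matrix with entries -9, -20/9, 0, -4/5.
That gives 3 negative, 1 zero pivots.
The rank is the number of nonzero pivots: 3.

3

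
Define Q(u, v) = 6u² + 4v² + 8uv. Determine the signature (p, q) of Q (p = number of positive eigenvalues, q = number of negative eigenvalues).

The associated matrix is A = [[6, 4], [4, 4]].
Applying the same elementary operations to the rows and columns of A produces a congruent diagonal matrix with entries 6, 4/3.
That gives 2 positive pivots.

(2, 0)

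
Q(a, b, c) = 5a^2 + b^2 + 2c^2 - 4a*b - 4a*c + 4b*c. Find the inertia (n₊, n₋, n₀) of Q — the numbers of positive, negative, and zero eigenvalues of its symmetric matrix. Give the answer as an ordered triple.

The associated matrix is A = [[5, -2, -2], [-2, 1, 2], [-2, 2, 2]].
Row-reducing A symmetrically gives the diagonal entries 5, 1/5, -6.
So there are 2 positive, 1 negative pivots.

(2, 1, 0)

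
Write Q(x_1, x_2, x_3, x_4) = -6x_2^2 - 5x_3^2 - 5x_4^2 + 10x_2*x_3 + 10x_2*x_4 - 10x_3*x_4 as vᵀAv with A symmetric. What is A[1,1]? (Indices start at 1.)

0

The coefficient of x_1^2 in Q is 0, and that is exactly A[1,1].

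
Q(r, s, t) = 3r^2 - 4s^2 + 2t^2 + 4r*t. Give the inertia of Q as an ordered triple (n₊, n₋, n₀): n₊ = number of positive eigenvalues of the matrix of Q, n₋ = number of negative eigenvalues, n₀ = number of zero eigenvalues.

Write A = [[3, 0, 2], [0, -4, 0], [2, 0, 2]].
Applying the same elementary operations to the rows and columns of A produces a congruent diagonal matrix with entries 3, -4, 2/3.
That gives 2 positive, 1 negative pivots.

(2, 1, 0)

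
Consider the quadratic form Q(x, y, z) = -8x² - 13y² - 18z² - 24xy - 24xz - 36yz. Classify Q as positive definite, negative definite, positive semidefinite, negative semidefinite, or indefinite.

indefinite

Write A = [[-8, -12, -12], [-12, -13, -18], [-12, -18, -18]].
Row-reducing A symmetrically gives the diagonal entries -8, 5, 0.
Counting signs: 1 positive, 1 negative, 1 zero.
Hence Q is indefinite.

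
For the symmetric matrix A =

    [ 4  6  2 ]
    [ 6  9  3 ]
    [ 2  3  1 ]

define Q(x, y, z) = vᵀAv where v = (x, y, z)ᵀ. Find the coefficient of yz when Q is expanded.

The coefficient of yz is A[2,3] + A[3,2] = 2·3 = 6.

6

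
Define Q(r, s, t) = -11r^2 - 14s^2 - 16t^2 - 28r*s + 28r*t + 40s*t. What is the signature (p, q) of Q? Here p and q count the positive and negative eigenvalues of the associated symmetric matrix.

The associated matrix is A = [[-11, -14, 14], [-14, -14, 20], [14, 20, -16]].
Symmetric row and column elimination reduces A to a congruent diagonal form with pivots -11, 42/11, 4/7.
That gives 2 positive, 1 negative pivots.

(2, 1)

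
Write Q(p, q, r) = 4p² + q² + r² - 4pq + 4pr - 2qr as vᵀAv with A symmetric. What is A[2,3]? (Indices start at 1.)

-1

The coefficient of q·r in Q is -2. For a symmetric A this equals A[2,3] + A[3,2] = 2·A[2,3].
So A[2,3] = -2/2 = -1.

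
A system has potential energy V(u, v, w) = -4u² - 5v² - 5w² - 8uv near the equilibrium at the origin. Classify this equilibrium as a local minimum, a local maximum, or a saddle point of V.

The Hessian at the origin is H = [[-8, -8, 0], [-8, -10, 0], [0, 0, -10]].
Congruent diagonalization of H (simultaneous row and column reduction) yields pivots -8, -2, -10.
So there are 3 negative pivots.
H is negative definite, so the origin is a strict local maximum.

local maximum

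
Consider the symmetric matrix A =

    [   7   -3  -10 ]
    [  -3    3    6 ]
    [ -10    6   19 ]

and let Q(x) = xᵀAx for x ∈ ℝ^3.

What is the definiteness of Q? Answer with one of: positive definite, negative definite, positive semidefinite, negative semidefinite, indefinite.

positive definite

Leading principal minors: Δ_1 = 7, Δ_2 = 12, Δ_3 = 36.
All leading principal minors are positive, so by Sylvester's criterion Q is positive definite.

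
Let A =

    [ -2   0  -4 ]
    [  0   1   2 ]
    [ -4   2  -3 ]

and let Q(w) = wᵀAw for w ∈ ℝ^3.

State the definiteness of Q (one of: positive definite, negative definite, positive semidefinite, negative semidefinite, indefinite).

indefinite

An LDLᵀ factorisation of A has diagonal entries -2, 1, 1.
Counting signs: 2 positive, 1 negative.
Hence Q is indefinite.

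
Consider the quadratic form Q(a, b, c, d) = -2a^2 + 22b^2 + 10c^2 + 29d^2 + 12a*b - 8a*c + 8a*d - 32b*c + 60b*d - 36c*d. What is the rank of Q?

4

The symmetric matrix is A = [[-2, 6, -4, 4], [6, 22, -16, 30], [-4, -16, 10, -18], [4, 30, -18, 29]].
Row-reducing A symmetrically gives the diagonal entries -2, 40, -8/5, 1/8.
That gives 2 positive, 2 negative pivots.
The rank is the number of nonzero pivots: 4.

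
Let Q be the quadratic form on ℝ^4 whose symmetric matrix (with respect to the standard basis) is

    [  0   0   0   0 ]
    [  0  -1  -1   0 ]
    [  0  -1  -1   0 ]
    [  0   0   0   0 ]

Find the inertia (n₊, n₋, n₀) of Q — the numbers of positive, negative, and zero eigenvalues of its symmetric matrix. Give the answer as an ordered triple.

(0, 1, 3)

Applying the same elementary operations to the rows and columns of A produces a congruent diagonal matrix with entries 0, -1, 0, 0.
Counting signs: 1 negative, 3 zero.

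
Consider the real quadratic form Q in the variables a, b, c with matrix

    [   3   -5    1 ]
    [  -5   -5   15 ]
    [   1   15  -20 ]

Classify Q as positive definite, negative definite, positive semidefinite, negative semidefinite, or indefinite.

indefinite

Congruent diagonalization of A (simultaneous row and column reduction) yields pivots 3, -40/3, 1/2.
Counting signs: 2 positive, 1 negative.
Hence Q is indefinite.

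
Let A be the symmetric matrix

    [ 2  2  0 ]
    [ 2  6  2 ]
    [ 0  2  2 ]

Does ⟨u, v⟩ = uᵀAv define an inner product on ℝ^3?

yes

An LDLᵀ factorisation of A has diagonal entries 2, 4, 1.
So there are 3 positive pivots.
Hence Q is positive definite.
⟨·,·⟩ is an inner product exactly when A is positive definite.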